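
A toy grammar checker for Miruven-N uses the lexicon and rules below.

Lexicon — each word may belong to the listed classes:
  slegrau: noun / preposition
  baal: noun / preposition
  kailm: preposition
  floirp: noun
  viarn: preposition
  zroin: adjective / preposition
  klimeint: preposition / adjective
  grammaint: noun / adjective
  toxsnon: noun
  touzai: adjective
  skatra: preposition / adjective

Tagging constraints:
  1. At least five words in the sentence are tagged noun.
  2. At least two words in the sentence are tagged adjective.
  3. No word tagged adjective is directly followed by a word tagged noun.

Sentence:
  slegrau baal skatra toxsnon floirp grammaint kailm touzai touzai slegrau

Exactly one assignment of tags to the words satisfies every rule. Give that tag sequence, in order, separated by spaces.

Candidates per position — 1:slegrau {noun,preposition}; 2:baal {noun,preposition}; 3:skatra {preposition,adjective}; 4:toxsnon {noun}; 5:floirp {noun}; 6:grammaint {noun,adjective}; 7:kailm {preposition}; 8:touzai {adjective}; 9:touzai {adjective}; 10:slegrau {noun,preposition}.
Position 3: adjective is ruled out by rule 3; that leaves preposition.
Position 10: noun is ruled out by rule 3; that leaves preposition.
Position 1: preposition is ruled out by rule 1; that leaves noun.
Position 2: preposition is ruled out by rule 1; that leaves noun.
Position 6: adjective is ruled out by rule 1; that leaves noun.
That leaves exactly one tagging: noun noun preposition noun noun noun preposition adjective adjective preposition.
Checking: rule 1 holds; rule 2 holds; rule 3 holds.

noun noun preposition noun noun noun preposition adjective adjective preposition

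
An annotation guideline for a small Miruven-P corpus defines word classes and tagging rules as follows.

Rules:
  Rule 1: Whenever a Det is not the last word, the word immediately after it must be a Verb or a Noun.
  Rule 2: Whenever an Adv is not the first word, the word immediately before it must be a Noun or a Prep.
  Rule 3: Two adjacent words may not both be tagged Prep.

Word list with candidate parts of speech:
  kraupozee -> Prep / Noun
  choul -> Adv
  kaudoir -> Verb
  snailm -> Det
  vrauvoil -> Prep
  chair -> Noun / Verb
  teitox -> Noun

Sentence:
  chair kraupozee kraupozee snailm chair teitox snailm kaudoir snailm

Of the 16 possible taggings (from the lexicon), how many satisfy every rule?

Candidates per position — 1:chair {Noun,Verb}; 2:kraupozee {Prep,Noun}; 3:kraupozee {Prep,Noun}; 4:snailm {Det}; 5:chair {Noun,Verb}; 6:teitox {Noun}; 7:snailm {Det}; 8:kaudoir {Verb}; 9:snailm {Det}.
There are 16 candidate sequences in total.
Checking each against the rules leaves 12 sequences.
Count = 12.

12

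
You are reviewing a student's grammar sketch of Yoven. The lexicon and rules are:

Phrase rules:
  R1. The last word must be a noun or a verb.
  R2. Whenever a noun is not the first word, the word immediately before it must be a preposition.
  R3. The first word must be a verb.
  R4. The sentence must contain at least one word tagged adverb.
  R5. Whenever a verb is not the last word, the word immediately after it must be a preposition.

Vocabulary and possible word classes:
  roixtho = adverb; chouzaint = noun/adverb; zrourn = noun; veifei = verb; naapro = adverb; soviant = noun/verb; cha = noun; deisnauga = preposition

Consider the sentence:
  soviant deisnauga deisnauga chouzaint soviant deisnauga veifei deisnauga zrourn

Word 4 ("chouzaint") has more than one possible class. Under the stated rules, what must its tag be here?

Candidates per position — 1:soviant {noun,verb}; 2:deisnauga {preposition}; 3:deisnauga {preposition}; 4:chouzaint {noun,adverb}; 5:soviant {noun,verb}; 6:deisnauga {preposition}; 7:veifei {verb}; 8:deisnauga {preposition}; 9:zrourn {noun}.
If word 1 were noun, no tagging could satisfy rule 3; so word 1 is verb.
If word 4 were noun, no tagging could satisfy rule 4; so word 4 is adverb.
If word 5 were noun, no tagging could satisfy rule 2; so word 5 is verb.
The only consistent sequence is: verb preposition preposition adverb verb preposition verb preposition noun.
Check: rule 1 ok; rule 2 ok; rule 3 ok; rule 4 ok; rule 5 ok.

adverb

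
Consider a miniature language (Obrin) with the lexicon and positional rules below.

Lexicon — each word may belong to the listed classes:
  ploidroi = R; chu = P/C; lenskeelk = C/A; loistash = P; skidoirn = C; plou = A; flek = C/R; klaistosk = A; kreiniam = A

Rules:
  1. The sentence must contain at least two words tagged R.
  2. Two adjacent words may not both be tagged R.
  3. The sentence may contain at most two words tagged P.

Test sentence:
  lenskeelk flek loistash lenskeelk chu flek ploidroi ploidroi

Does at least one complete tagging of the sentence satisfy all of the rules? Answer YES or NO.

NO

Candidates per position — 1:lenskeelk {C,A}; 2:flek {C,R}; 3:loistash {P}; 4:lenskeelk {C,A}; 5:chu {P,C}; 6:flek {C,R}; 7:ploidroi {R}; 8:ploidroi {R}.
Rule 2 cannot be satisfied by any choice of tags from the lexicon.
So there is no consistent tagging.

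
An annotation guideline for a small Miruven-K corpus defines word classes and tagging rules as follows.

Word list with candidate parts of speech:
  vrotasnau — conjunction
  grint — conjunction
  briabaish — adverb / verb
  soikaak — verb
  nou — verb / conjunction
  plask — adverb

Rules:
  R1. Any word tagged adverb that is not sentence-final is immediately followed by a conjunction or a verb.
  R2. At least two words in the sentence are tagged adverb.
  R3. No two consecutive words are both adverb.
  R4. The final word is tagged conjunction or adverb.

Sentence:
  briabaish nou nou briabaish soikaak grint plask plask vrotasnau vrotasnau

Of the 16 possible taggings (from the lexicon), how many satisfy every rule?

0

Candidates per position — 1:briabaish {adverb,verb}; 2:nou {verb,conjunction}; 3:nou {verb,conjunction}; 4:briabaish {adverb,verb}; 5:soikaak {verb}; 6:grint {conjunction}; 7:plask {adverb}; 8:plask {adverb}; 9:vrotasnau {conjunction}; 10:vrotasnau {conjunction}.
There are 16 candidate sequences in total.
Rule 1 cannot be satisfied by any choice of tags from the lexicon.
So there is no consistent tagging.
Count = 0.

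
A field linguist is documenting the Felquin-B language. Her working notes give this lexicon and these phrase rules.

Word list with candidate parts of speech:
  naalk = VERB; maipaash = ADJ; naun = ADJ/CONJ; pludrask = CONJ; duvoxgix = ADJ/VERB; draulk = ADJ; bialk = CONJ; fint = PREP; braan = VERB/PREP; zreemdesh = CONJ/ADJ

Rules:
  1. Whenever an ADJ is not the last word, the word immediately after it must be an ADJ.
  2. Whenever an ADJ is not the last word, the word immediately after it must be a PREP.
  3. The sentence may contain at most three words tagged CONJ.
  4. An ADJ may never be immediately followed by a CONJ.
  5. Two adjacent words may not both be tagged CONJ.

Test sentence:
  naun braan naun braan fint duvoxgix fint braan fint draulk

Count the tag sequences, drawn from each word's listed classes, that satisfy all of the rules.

Candidates per position — 1:naun {ADJ,CONJ}; 2:braan {VERB,PREP}; 3:naun {ADJ,CONJ}; 4:braan {VERB,PREP}; 5:fint {PREP}; 6:duvoxgix {ADJ,VERB}; 7:fint {PREP}; 8:braan {VERB,PREP}; 9:fint {PREP}; 10:draulk {ADJ}.
There are 64 candidate sequences in total.
Checking each against the rules leaves 8 sequences.
Count = 8.

8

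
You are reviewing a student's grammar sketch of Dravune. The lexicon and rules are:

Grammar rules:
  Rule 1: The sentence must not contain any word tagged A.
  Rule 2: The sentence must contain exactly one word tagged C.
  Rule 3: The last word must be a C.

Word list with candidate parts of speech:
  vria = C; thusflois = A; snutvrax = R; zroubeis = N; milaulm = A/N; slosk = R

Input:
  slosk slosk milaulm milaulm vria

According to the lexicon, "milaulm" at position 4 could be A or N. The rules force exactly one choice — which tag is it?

N

Candidates per position — 1:slosk {R}; 2:slosk {R}; 3:milaulm {A,N}; 4:milaulm {A,N}; 5:vria {C}.
If word 3 were A, no tagging could satisfy rule 1; so word 3 is N.
If word 4 were A, no tagging could satisfy rule 1; so word 4 is N.
The only consistent sequence is: R R N N C.
Check: rule 1 satisfied; rule 2 satisfied; rule 3 satisfied.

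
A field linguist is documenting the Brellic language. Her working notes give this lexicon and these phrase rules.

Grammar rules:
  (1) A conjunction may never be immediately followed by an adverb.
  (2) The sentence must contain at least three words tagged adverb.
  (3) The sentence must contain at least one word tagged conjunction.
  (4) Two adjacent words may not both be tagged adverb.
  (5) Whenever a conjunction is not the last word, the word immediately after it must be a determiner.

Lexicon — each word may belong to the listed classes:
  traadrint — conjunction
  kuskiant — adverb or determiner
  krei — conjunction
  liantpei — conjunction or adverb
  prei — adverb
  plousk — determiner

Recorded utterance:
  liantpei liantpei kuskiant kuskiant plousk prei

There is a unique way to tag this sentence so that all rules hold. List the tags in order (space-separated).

adverb conjunction determiner adverb determiner adverb

Candidates per position — 1:liantpei {conjunction,adverb}; 2:liantpei {conjunction,adverb}; 3:kuskiant {adverb,determiner}; 4:kuskiant {adverb,determiner}; 5:plousk {determiner}; 6:prei {adverb}.
Word 1 cannot be conjunction — rule 5 would then fail for every completion. It is adverb.
Word 2 cannot be adverb — rule 3 would then fail for every completion. It is conjunction.
Word 3 cannot be adverb — rule 1 would then fail for every completion. It is determiner.
Word 4 cannot be determiner — rule 2 would then fail for every completion. It is adverb.
So the tagging must be: adverb conjunction determiner adverb determiner adverb.
Rule-by-rule: rule 1 satisfied; rule 2 satisfied; rule 3 satisfied; rule 4 satisfied; rule 5 satisfied.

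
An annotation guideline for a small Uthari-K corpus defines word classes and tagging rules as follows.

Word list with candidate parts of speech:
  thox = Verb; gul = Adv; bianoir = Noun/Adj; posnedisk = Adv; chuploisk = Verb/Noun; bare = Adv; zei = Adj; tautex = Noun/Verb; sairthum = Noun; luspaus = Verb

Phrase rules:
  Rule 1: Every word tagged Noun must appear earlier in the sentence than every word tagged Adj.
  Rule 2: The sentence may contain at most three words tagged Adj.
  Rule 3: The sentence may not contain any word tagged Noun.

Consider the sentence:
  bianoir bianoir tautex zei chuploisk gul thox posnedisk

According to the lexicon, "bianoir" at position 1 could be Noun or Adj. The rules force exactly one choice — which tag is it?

Adj

Candidates per position — 1:bianoir {Noun,Adj}; 2:bianoir {Noun,Adj}; 3:tautex {Noun,Verb}; 4:zei {Adj}; 5:chuploisk {Verb,Noun}; 6:gul {Adv}; 7:thox {Verb}; 8:posnedisk {Adv}.
At position 1, choosing Noun makes rule 3 impossible to satisfy; hence Adj.
At position 2, choosing Noun makes rule 1 impossible to satisfy; hence Adj.
At position 3, choosing Noun makes rule 1 impossible to satisfy; hence Verb.
At position 5, choosing Noun makes rule 1 impossible to satisfy; hence Verb.
The unique satisfying tagging is: Adj Adj Verb Adj Verb Adv Verb Adv.
Checking: rule 1 ✓; rule 2 ✓; rule 3 ✓.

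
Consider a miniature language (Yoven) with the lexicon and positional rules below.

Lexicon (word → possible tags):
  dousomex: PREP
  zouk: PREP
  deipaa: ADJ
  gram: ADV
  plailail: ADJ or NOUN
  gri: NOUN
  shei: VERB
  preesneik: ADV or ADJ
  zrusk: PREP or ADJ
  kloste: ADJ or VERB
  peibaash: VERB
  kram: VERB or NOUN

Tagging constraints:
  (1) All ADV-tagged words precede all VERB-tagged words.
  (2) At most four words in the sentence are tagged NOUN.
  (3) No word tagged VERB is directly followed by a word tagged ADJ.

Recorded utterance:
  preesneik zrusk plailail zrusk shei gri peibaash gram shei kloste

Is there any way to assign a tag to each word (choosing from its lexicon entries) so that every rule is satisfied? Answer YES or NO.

NO

Candidates per position — 1:preesneik {ADV,ADJ}; 2:zrusk {PREP,ADJ}; 3:plailail {ADJ,NOUN}; 4:zrusk {PREP,ADJ}; 5:shei {VERB}; 6:gri {NOUN}; 7:peibaash {VERB}; 8:gram {ADV}; 9:shei {VERB}; 10:kloste {ADJ,VERB}.
Rule 1 cannot be satisfied by any choice of tags from the lexicon.
So there is no consistent tagging.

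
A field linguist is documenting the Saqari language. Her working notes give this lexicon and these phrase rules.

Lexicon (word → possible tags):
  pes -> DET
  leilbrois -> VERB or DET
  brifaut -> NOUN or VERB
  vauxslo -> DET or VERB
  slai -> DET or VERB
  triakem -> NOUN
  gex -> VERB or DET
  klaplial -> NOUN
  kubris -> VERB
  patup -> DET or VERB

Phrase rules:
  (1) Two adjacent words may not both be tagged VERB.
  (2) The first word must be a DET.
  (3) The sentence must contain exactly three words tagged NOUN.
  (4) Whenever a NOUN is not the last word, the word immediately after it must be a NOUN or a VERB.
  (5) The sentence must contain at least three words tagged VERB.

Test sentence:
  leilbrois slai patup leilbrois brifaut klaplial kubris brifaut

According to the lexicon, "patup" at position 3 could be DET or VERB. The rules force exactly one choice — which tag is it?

Candidates per position — 1:leilbrois {VERB,DET}; 2:slai {DET,VERB}; 3:patup {DET,VERB}; 4:leilbrois {VERB,DET}; 5:brifaut {NOUN,VERB}; 6:klaplial {NOUN}; 7:kubris {VERB}; 8:brifaut {NOUN,VERB}.
Position 1: VERB is ruled out by rule 2; that leaves DET.
Position 5: VERB is ruled out by rule 3; that leaves NOUN.
Position 8: VERB is ruled out by rule 1; that leaves NOUN.
Position 3: the remaining choice is settled jointly with positions 2, 4 — only DET at position 3 is part of a tagging that satisfies every rule.
The unique satisfying tagging is: DET VERB DET VERB NOUN NOUN VERB NOUN.
Verifying each rule — rule 1 satisfied; rule 2 satisfied; rule 3 satisfied; rule 4 satisfied; rule 5 satisfied.

DET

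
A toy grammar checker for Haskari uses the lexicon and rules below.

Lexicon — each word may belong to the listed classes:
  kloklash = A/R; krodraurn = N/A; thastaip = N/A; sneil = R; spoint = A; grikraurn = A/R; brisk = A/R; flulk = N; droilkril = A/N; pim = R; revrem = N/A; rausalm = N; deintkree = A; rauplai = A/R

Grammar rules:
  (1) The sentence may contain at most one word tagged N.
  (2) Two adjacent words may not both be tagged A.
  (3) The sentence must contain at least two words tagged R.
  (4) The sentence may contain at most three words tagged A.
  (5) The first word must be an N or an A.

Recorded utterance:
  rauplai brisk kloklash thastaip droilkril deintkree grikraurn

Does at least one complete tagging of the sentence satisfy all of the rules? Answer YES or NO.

YES

Candidates per position — 1:rauplai {A,R}; 2:brisk {A,R}; 3:kloklash {A,R}; 4:thastaip {N,A}; 5:droilkril {A,N}; 6:deintkree {A}; 7:grikraurn {A,R}.
One satisfying assignment: A R R A N A R.
Verifying each rule — rule 1 ✓; rule 2 ✓; rule 3 ✓; rule 4 ✓; rule 5 ✓.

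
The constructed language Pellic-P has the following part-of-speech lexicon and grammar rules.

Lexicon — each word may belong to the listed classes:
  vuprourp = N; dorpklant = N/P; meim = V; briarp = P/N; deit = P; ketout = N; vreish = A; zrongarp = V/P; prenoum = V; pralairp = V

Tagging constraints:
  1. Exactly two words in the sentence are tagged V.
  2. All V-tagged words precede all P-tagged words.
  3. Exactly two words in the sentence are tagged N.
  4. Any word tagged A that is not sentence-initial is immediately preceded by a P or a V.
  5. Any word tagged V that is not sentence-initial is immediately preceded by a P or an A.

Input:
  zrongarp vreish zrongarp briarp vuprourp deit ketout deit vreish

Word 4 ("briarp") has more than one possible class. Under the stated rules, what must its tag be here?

P

Candidates per position — 1:zrongarp {V,P}; 2:vreish {A}; 3:zrongarp {V,P}; 4:briarp {P,N}; 5:vuprourp {N}; 6:deit {P}; 7:ketout {N}; 8:deit {P}; 9:vreish {A}.
Position 1: P is ruled out by rule 1; that leaves V.
Position 3: P is ruled out by rule 1; that leaves V.
Position 4: N is ruled out by rule 3; that leaves P.
So the tagging must be: V A V P N P N P A.
Rule-by-rule: rule 1 ✓; rule 2 ✓; rule 3 ✓; rule 4 ✓; rule 5 ✓.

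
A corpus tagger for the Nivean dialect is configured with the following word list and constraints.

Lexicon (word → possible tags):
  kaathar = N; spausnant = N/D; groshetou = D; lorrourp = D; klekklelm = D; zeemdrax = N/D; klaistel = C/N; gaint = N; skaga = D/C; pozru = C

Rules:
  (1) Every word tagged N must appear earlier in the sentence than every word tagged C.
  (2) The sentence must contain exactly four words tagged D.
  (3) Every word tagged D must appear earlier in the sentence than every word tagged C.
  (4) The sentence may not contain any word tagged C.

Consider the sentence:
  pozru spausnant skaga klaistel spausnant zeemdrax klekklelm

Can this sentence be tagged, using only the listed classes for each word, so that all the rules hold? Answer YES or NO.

Candidates per position — 1:pozru {C}; 2:spausnant {N,D}; 3:skaga {D,C}; 4:klaistel {C,N}; 5:spausnant {N,D}; 6:zeemdrax {N,D}; 7:klekklelm {D}.
Rule 3 cannot be satisfied by any choice of tags from the lexicon.
So there is no consistent tagging.

NO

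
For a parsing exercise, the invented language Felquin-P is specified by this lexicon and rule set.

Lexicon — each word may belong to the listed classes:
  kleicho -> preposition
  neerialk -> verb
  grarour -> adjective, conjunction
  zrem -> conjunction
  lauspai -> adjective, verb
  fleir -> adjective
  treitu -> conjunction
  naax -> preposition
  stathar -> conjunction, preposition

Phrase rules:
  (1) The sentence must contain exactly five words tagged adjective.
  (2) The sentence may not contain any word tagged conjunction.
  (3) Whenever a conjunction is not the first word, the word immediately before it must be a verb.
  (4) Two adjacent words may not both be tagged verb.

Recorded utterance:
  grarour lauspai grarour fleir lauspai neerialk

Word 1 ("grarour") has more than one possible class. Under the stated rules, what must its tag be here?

adjective

Candidates per position — 1:grarour {adjective,conjunction}; 2:lauspai {adjective,verb}; 3:grarour {adjective,conjunction}; 4:fleir {adjective}; 5:lauspai {adjective,verb}; 6:neerialk {verb}.
Position 1: tagging it conjunction would leave rule 1 unsatisfiable, so it must be adjective.
Position 2: tagging it verb would leave rule 1 unsatisfiable, so it must be adjective.
Position 3: tagging it conjunction would leave rule 1 unsatisfiable, so it must be adjective.
Position 5: tagging it verb would leave rule 1 unsatisfiable, so it must be adjective.
The only consistent sequence is: adjective adjective adjective adjective adjective verb.
Check: rule 1 ok; rule 2 ok; rule 3 ok; rule 4 ok.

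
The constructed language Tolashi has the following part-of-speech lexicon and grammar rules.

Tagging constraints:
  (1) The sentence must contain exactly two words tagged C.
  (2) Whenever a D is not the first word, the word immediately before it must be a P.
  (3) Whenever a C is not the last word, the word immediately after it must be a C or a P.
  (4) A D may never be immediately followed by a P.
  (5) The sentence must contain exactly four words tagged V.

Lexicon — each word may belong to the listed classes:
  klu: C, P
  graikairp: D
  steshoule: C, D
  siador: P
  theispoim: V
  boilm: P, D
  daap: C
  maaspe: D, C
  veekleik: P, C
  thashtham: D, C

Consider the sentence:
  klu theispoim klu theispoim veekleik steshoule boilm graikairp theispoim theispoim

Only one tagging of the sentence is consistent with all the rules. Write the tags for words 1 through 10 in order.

P V P V C C P D V V

Candidates per position — 1:klu {C,P}; 2:theispoim {V}; 3:klu {C,P}; 4:theispoim {V}; 5:veekleik {P,C}; 6:steshoule {C,D}; 7:boilm {P,D}; 8:graikairp {D}; 9:theispoim {V}; 10:theispoim {V}.
Position 1: tagging it C would leave rule 3 unsatisfiable, so it must be P.
Position 3: tagging it C would leave rule 3 unsatisfiable, so it must be P.
Position 5: tagging it P would leave rule 1 unsatisfiable, so it must be C.
Position 6: tagging it D would leave rule 1 unsatisfiable, so it must be C.
Position 7: tagging it D would leave rule 2 unsatisfiable, so it must be P.
That leaves exactly one tagging: P V P V C C P D V V.
Checking: rule 1 ✓; rule 2 ✓; rule 3 ✓; rule 4 ✓; rule 5 ✓.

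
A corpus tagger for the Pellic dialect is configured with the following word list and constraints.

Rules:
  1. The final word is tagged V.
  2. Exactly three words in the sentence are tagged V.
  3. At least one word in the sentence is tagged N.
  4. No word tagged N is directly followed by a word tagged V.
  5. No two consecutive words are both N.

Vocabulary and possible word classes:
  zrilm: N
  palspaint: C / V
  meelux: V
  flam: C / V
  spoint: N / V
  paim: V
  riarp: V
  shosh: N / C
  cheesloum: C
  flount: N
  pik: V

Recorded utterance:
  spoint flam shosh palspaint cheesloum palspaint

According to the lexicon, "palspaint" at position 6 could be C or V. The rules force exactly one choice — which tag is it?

Candidates per position — 1:spoint {N,V}; 2:flam {C,V}; 3:shosh {N,C}; 4:palspaint {C,V}; 5:cheesloum {C}; 6:palspaint {C,V}.
Position 6: C is ruled out by rule 1; that leaves V.
The remaining ambiguous positions (1, 2, 3, 4) are resolved jointly — only one combination satisfies every rule.
That leaves exactly one tagging: V V N C C V.
Verifying each rule — rule 1 ok; rule 2 ok; rule 3 ok; rule 4 ok; rule 5 ok.

V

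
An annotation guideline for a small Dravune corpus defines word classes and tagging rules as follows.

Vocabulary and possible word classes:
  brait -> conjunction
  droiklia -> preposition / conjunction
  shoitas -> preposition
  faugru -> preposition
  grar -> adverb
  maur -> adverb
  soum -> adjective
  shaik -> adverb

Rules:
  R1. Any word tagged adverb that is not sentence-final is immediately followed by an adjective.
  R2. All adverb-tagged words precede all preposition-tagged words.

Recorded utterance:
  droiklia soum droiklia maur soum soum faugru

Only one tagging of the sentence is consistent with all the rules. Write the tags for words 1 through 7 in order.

Candidates per position — 1:droiklia {preposition,conjunction}; 2:soum {adjective}; 3:droiklia {preposition,conjunction}; 4:maur {adverb}; 5:soum {adjective}; 6:soum {adjective}; 7:faugru {preposition}.
Word 1 cannot be preposition — rule 2 would then fail for every completion. It is conjunction.
Word 3 cannot be preposition — rule 2 would then fail for every completion. It is conjunction.
The unique satisfying tagging is: conjunction adjective conjunction adverb adjective adjective preposition.
Rule-by-rule: rule 1 ✓; rule 2 ✓.

conjunction adjective conjunction adverb adjective adjective preposition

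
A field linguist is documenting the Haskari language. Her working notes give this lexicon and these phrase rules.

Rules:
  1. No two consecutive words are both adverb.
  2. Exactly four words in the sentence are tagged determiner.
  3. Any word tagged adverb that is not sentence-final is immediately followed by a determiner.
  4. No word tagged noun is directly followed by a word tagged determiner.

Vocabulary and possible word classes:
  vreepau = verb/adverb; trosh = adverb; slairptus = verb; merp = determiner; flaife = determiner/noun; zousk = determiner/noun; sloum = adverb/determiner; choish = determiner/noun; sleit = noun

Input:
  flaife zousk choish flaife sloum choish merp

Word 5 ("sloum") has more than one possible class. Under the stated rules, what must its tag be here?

adverb

Candidates per position — 1:flaife {determiner,noun}; 2:zousk {determiner,noun}; 3:choish {determiner,noun}; 4:flaife {determiner,noun}; 5:sloum {adverb,determiner}; 6:choish {determiner,noun}; 7:merp {determiner}.
Position 6: tagging it noun would leave rule 4 unsatisfiable, so it must be determiner.
Position 5: the remaining choice is settled jointly with positions 1, 2, 3, 4 — only adverb at position 5 is part of a tagging that satisfies every rule.
The only consistent sequence is: determiner determiner noun noun adverb determiner determiner.
Rule-by-rule: rule 1 satisfied; rule 2 satisfied; rule 3 satisfied; rule 4 satisfied.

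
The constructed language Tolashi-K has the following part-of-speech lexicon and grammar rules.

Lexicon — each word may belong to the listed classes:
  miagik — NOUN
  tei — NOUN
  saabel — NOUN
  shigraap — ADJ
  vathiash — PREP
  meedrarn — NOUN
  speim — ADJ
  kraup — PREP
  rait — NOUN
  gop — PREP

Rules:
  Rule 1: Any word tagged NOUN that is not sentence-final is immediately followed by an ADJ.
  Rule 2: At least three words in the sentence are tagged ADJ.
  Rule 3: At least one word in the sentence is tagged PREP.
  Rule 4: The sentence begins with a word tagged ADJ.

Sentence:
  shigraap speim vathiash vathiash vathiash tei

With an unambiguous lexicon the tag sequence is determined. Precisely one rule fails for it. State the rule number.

2

Fixed tagging: ADJ ADJ PREP PREP PREP NOUN.
Checking each rule: R1 holds, R2 violated, R3 holds, R4 holds.
Only rule 2 fails.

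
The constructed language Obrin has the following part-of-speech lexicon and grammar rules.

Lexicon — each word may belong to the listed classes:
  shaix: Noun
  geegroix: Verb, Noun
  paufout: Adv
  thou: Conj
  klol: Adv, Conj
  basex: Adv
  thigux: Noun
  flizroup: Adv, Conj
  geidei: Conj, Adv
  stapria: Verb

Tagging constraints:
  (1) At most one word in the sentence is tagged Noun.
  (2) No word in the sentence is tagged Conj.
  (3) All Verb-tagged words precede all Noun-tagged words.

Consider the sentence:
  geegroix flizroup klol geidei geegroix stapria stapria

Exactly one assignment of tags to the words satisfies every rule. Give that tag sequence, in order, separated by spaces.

Verb Adv Adv Adv Verb Verb Verb

Candidates per position — 1:geegroix {Verb,Noun}; 2:flizroup {Adv,Conj}; 3:klol {Adv,Conj}; 4:geidei {Conj,Adv}; 5:geegroix {Verb,Noun}; 6:stapria {Verb}; 7:stapria {Verb}.
If word 1 were Noun, no tagging could satisfy rule 3; so word 1 is Verb.
If word 2 were Conj, no tagging could satisfy rule 2; so word 2 is Adv.
If word 3 were Conj, no tagging could satisfy rule 2; so word 3 is Adv.
If word 4 were Conj, no tagging could satisfy rule 2; so word 4 is Adv.
If word 5 were Noun, no tagging could satisfy rule 3; so word 5 is Verb.
The only consistent sequence is: Verb Adv Adv Adv Verb Verb Verb.
Rule-by-rule: rule 1 holds; rule 2 holds; rule 3 holds.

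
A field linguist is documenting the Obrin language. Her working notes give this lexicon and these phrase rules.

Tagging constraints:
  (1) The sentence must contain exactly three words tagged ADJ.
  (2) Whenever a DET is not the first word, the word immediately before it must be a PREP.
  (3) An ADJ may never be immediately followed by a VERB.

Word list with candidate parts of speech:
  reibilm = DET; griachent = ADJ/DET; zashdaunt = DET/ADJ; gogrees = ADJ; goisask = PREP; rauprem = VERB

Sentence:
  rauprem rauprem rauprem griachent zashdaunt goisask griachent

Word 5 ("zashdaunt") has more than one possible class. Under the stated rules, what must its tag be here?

ADJ

Candidates per position — 1:rauprem {VERB}; 2:rauprem {VERB}; 3:rauprem {VERB}; 4:griachent {ADJ,DET}; 5:zashdaunt {DET,ADJ}; 6:goisask {PREP}; 7:griachent {ADJ,DET}.
If word 4 were DET, no tagging could satisfy rule 1; so word 4 is ADJ.
If word 5 were DET, no tagging could satisfy rule 1; so word 5 is ADJ.
If word 7 were DET, no tagging could satisfy rule 1; so word 7 is ADJ.
So the tagging must be: VERB VERB VERB ADJ ADJ PREP ADJ.
Check: rule 1 satisfied; rule 2 satisfied; rule 3 satisfied.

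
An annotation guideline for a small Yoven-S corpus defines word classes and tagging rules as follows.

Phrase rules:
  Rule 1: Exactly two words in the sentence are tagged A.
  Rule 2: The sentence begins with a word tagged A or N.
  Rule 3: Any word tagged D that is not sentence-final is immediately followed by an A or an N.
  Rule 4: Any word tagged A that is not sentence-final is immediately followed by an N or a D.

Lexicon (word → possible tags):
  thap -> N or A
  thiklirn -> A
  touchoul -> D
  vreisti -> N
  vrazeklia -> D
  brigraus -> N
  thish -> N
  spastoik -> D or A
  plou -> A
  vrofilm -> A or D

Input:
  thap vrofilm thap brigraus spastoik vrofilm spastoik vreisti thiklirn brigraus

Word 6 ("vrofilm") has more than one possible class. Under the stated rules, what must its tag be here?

Candidates per position — 1:thap {N,A}; 2:vrofilm {A,D}; 3:thap {N,A}; 4:brigraus {N}; 5:spastoik {D,A}; 6:vrofilm {A,D}; 7:spastoik {D,A}; 8:vreisti {N}; 9:thiklirn {A}; 10:brigraus {N}.
Position 6: the remaining choice is settled jointly with positions 1, 2, 3, 5, 7 — only A at position 6 is part of a tagging that satisfies every rule.
The only consistent sequence is: N D N N D A D N A N.
Checking: rule 1 ok; rule 2 ok; rule 3 ok; rule 4 ok.

A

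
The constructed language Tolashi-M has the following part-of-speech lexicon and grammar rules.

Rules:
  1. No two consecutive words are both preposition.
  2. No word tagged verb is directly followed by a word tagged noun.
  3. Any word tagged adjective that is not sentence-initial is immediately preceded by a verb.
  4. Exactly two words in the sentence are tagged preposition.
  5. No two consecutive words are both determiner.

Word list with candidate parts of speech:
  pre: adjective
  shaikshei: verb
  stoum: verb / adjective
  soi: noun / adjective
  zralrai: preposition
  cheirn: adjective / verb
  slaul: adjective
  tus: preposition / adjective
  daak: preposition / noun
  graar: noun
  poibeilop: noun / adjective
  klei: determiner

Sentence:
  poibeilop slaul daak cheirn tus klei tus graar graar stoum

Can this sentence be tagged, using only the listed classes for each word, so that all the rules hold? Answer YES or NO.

NO

Candidates per position — 1:poibeilop {noun,adjective}; 2:slaul {adjective}; 3:daak {preposition,noun}; 4:cheirn {adjective,verb}; 5:tus {preposition,adjective}; 6:klei {determiner}; 7:tus {preposition,adjective}; 8:graar {noun}; 9:graar {noun}; 10:stoum {verb,adjective}.
Rule 3 cannot be satisfied by any choice of tags from the lexicon.
So there is no consistent tagging.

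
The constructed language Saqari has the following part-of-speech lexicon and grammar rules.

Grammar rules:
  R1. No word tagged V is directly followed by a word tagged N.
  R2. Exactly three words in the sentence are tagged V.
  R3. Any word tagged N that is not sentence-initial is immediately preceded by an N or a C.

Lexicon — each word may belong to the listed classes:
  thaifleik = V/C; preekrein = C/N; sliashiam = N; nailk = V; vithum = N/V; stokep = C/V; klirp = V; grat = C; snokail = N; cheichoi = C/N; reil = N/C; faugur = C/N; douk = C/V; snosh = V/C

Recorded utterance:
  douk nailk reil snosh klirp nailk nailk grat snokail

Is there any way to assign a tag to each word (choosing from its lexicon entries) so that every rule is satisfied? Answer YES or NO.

NO

Candidates per position — 1:douk {C,V}; 2:nailk {V}; 3:reil {N,C}; 4:snosh {V,C}; 5:klirp {V}; 6:nailk {V}; 7:nailk {V}; 8:grat {C}; 9:snokail {N}.
Rule 2 cannot be satisfied by any choice of tags from the lexicon.
So there is no consistent tagging.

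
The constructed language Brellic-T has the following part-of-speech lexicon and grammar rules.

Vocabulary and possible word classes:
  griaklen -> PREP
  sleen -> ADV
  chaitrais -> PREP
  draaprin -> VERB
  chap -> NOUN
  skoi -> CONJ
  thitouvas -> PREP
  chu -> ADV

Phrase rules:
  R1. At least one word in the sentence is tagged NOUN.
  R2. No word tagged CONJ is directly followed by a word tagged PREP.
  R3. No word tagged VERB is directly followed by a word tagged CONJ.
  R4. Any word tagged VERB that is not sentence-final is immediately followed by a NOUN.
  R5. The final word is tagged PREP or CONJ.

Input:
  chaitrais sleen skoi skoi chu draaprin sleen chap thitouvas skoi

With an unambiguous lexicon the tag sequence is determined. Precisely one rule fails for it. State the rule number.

Fixed tagging: PREP ADV CONJ CONJ ADV VERB ADV NOUN PREP CONJ.
Checking each rule: R1 holds, R2 holds, R3 holds, R4 violated, R5 holds.
Only rule 4 fails.

4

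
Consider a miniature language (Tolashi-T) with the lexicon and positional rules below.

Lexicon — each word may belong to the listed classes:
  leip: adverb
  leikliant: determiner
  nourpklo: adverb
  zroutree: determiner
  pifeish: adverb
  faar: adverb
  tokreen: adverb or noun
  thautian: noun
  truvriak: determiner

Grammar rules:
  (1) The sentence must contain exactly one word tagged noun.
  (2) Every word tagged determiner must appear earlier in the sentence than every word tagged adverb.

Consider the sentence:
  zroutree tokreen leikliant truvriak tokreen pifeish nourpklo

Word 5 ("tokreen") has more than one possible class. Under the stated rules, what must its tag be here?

Candidates per position — 1:zroutree {determiner}; 2:tokreen {adverb,noun}; 3:leikliant {determiner}; 4:truvriak {determiner}; 5:tokreen {adverb,noun}; 6:pifeish {adverb}; 7:nourpklo {adverb}.
Word 2 cannot be adverb — rule 2 would then fail for every completion. It is noun.
Word 5 cannot be noun — rule 1 would then fail for every completion. It is adverb.
That leaves exactly one tagging: determiner noun determiner determiner adverb adverb adverb.
Checking: rule 1 holds; rule 2 holds.

adverb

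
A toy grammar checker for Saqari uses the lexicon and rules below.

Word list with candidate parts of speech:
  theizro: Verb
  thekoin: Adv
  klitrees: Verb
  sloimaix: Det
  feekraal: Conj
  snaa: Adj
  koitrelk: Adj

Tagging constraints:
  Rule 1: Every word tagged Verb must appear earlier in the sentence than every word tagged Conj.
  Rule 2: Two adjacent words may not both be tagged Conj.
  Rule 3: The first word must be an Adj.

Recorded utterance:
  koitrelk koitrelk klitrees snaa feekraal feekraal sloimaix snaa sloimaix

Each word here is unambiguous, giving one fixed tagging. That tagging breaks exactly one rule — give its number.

2

Fixed tagging: Adj Adj Verb Adj Conj Conj Det Adj Det.
Rule check: R1 pass, R2 fail, R3 pass.
Only rule 2 fails.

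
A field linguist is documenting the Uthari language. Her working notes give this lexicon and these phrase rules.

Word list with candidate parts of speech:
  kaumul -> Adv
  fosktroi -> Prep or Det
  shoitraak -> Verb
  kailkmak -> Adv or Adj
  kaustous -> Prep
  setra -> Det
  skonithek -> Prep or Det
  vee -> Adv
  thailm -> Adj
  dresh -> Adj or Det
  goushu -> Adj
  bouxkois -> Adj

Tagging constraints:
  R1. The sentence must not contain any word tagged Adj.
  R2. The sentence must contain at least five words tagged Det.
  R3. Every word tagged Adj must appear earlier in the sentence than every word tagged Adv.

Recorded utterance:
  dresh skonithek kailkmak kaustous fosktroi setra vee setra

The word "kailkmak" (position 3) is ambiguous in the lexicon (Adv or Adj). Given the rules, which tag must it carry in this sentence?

Candidates per position — 1:dresh {Adj,Det}; 2:skonithek {Prep,Det}; 3:kailkmak {Adv,Adj}; 4:kaustous {Prep}; 5:fosktroi {Prep,Det}; 6:setra {Det}; 7:vee {Adv}; 8:setra {Det}.
Position 1: tagging it Adj would leave rule 1 unsatisfiable, so it must be Det.
Position 2: tagging it Prep would leave rule 2 unsatisfiable, so it must be Det.
Position 3: tagging it Adj would leave rule 1 unsatisfiable, so it must be Adv.
Position 5: tagging it Prep would leave rule 2 unsatisfiable, so it must be Det.
The unique satisfying tagging is: Det Det Adv Prep Det Det Adv Det.
Verifying each rule — rule 1 holds; rule 2 holds; rule 3 holds.

Adv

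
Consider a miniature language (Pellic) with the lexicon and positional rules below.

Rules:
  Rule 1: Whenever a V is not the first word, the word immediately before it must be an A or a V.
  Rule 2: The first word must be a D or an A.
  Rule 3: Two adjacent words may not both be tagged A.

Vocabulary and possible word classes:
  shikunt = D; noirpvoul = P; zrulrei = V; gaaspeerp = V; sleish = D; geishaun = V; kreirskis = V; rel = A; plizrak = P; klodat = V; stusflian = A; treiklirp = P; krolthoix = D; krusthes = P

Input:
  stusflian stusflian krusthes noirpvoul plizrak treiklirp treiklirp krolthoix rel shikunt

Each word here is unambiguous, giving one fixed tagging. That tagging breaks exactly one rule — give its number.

Fixed tagging: A A P P P P P D A D.
Rule check: R1 ok, R2 ok, R3 fails.
Only rule 3 fails.

3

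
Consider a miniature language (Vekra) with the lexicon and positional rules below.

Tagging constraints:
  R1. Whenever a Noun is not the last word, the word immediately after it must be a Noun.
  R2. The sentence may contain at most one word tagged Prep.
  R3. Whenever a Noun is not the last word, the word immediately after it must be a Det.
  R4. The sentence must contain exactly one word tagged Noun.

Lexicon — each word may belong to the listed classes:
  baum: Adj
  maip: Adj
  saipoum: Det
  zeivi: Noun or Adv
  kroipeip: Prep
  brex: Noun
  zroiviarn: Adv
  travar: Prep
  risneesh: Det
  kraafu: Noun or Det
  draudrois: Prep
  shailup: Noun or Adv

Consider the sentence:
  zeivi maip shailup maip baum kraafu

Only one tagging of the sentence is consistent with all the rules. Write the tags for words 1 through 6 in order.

Adv Adj Adv Adj Adj Noun

Candidates per position — 1:zeivi {Noun,Adv}; 2:maip {Adj}; 3:shailup {Noun,Adv}; 4:maip {Adj}; 5:baum {Adj}; 6:kraafu {Noun,Det}.
Word 1 cannot be Noun — rule 1 would then fail for every completion. It is Adv.
Word 3 cannot be Noun — rule 1 would then fail for every completion. It is Adv.
Word 6 cannot be Det — rule 4 would then fail for every completion. It is Noun.
That leaves exactly one tagging: Adv Adj Adv Adj Adj Noun.
Verifying each rule — rule 1 ok; rule 2 ok; rule 3 ok; rule 4 ok.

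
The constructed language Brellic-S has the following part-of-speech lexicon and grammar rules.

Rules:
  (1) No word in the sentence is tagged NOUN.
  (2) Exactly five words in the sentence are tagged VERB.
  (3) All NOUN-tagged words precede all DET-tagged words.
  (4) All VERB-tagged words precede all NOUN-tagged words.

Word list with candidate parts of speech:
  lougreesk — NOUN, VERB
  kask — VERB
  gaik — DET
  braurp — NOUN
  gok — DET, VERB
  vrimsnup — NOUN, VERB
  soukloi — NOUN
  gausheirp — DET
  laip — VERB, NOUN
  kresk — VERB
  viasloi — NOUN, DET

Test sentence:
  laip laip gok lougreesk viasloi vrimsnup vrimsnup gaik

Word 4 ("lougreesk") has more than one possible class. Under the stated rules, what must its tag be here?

VERB

Candidates per position — 1:laip {VERB,NOUN}; 2:laip {VERB,NOUN}; 3:gok {DET,VERB}; 4:lougreesk {NOUN,VERB}; 5:viasloi {NOUN,DET}; 6:vrimsnup {NOUN,VERB}; 7:vrimsnup {NOUN,VERB}; 8:gaik {DET}.
Position 1: tagging it NOUN would leave rule 1 unsatisfiable, so it must be VERB.
Position 2: tagging it NOUN would leave rule 1 unsatisfiable, so it must be VERB.
Position 4: tagging it NOUN would leave rule 1 unsatisfiable, so it must be VERB.
Position 5: tagging it NOUN would leave rule 1 unsatisfiable, so it must be DET.
Position 6: tagging it NOUN would leave rule 1 unsatisfiable, so it must be VERB.
Position 7: tagging it NOUN would leave rule 1 unsatisfiable, so it must be VERB.
Position 3: tagging it VERB would leave rule 2 unsatisfiable, so it must be DET.
That leaves exactly one tagging: VERB VERB DET VERB DET VERB VERB DET.
Rule-by-rule: rule 1 ok; rule 2 ok; rule 3 ok; rule 4 ok.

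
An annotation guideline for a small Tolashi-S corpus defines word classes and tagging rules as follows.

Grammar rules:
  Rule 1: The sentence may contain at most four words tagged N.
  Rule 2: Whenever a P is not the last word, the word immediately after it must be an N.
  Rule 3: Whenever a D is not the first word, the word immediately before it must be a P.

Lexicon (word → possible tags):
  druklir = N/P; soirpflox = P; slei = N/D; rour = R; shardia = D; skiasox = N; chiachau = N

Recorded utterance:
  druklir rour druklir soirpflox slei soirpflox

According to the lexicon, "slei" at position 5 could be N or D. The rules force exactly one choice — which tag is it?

N

Candidates per position — 1:druklir {N,P}; 2:rour {R}; 3:druklir {N,P}; 4:soirpflox {P}; 5:slei {N,D}; 6:soirpflox {P}.
If word 1 were P, no tagging could satisfy rule 2; so word 1 is N.
If word 3 were P, no tagging could satisfy rule 2; so word 3 is N.
If word 5 were D, no tagging could satisfy rule 2; so word 5 is N.
So the tagging must be: N R N P N P.
Verifying each rule — rule 1 ✓; rule 2 ✓; rule 3 ✓.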